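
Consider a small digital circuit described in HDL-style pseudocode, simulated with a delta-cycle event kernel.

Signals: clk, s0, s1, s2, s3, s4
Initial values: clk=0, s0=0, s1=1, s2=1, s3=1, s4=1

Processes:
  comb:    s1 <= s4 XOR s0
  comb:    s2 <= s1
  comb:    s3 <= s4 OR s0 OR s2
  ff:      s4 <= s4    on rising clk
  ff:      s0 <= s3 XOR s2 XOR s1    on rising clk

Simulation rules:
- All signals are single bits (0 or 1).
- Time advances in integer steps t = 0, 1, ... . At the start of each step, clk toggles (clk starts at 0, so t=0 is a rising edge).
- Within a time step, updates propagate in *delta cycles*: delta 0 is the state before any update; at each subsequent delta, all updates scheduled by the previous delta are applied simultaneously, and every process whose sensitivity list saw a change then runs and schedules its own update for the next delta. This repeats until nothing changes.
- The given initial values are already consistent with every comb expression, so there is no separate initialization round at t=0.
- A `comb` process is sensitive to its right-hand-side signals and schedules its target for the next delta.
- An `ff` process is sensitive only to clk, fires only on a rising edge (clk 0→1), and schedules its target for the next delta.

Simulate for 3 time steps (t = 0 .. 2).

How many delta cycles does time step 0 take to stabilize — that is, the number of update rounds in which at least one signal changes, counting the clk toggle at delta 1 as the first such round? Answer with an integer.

4

[bits: clk,s1,s2,s4,s3,s0]
t=0: Δ0=011110 Δ1=111110 Δ2=111111 Δ3=101111 Δ4=100111 | 4Δ
t=1: Δ0=100111 Δ1=000111 | 1Δ
t=2: Δ0=000111 Δ1=100111 | 1Δ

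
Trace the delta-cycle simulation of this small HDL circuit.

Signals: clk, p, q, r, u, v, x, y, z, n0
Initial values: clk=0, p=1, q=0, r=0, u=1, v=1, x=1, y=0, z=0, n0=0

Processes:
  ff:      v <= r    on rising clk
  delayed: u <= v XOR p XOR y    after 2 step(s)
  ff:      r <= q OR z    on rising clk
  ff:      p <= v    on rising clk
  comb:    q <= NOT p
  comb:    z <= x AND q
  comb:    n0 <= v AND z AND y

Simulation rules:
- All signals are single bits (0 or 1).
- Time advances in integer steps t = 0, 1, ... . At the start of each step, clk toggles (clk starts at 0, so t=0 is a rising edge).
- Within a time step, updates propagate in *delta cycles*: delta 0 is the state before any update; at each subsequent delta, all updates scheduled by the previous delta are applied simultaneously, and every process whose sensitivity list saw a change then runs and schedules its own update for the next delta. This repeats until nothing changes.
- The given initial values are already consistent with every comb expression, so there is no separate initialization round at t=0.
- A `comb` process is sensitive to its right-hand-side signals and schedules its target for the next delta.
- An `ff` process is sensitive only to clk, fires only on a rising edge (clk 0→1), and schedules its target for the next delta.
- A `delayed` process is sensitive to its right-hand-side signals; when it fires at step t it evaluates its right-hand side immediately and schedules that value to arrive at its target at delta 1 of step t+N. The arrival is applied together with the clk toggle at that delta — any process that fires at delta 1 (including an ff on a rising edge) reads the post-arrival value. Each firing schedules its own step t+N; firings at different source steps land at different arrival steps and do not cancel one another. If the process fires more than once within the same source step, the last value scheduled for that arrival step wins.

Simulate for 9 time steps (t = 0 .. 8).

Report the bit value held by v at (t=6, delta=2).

[bits: z,u,n0,v,x,r,clk,q,p,y]
t=0: Δ0=0101100010 Δ1=0101101010 Δ2=0100101010 | 2Δ
t=1: Δ0=0100101010 Δ1=0100100010 | 1Δ
t=2: Δ0=0100100010 Δ1=0100101010 Δ2=0100101000 Δ3=0100101100 Δ4=1100101100 | 4Δ
t=3: Δ0=1100101100 Δ1=1100100100 | 1Δ
t=4: Δ0=1100100100 Δ1=1000101100 Δ2=1000111100 | 2Δ
t=5: Δ0=1000111100 Δ1=1000110100 | 1Δ
t=6: Δ0=1000110100 Δ1=1000111100 Δ2=1001111100 | 2Δ
t=7: Δ0=1001111100 Δ1=1001110100 | 1Δ
t=8: Δ0=1001110100 Δ1=1101111100 Δ2=1101111110 Δ3=1101111010 Δ4=0101111010 | 4Δ

1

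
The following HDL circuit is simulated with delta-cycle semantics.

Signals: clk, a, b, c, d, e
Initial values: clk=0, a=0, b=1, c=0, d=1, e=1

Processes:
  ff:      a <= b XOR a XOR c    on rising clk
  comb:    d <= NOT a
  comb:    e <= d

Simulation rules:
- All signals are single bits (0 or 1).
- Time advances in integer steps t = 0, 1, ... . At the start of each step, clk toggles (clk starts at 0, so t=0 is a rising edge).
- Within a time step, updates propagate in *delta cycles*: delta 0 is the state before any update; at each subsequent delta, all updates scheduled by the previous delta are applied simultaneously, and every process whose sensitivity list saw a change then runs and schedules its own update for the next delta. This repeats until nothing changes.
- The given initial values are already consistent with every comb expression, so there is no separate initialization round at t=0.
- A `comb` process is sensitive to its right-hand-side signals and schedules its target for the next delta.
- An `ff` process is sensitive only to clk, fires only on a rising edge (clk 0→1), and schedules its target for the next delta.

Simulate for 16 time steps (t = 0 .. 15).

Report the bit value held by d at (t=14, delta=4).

t0.Δ0 a=0 e=1 c=0 clk=0 b=1 d=1
t0.Δ1 a=0 e=1 c=0 clk=1 b=1 d=1
t0.Δ2 a=1 e=1 c=0 clk=1 b=1 d=1
t0.Δ3 a=1 e=1 c=0 clk=1 b=1 d=0
t0.Δ4 a=1 e=0 c=0 clk=1 b=1 d=0
t1.Δ0 a=1 e=0 c=0 clk=1 b=1 d=0
t1.Δ1 a=1 e=0 c=0 clk=0 b=1 d=0
t2.Δ0 a=1 e=0 c=0 clk=0 b=1 d=0
t2.Δ1 a=1 e=0 c=0 clk=1 b=1 d=0
t2.Δ2 a=0 e=0 c=0 clk=1 b=1 d=0
t2.Δ3 a=0 e=0 c=0 clk=1 b=1 d=1
t2.Δ4 a=0 e=1 c=0 clk=1 b=1 d=1
t3.Δ0 a=0 e=1 c=0 clk=1 b=1 d=1
t3.Δ1 a=0 e=1 c=0 clk=0 b=1 d=1
t4.Δ0 a=0 e=1 c=0 clk=0 b=1 d=1
t4.Δ1 a=0 e=1 c=0 clk=1 b=1 d=1
t4.Δ2 a=1 e=1 c=0 clk=1 b=1 d=1
t4.Δ3 a=1 e=1 c=0 clk=1 b=1 d=0
t4.Δ4 a=1 e=0 c=0 clk=1 b=1 d=0
t5.Δ0 a=1 e=0 c=0 clk=1 b=1 d=0
t5.Δ1 a=1 e=0 c=0 clk=0 b=1 d=0
t6.Δ0 a=1 e=0 c=0 clk=0 b=1 d=0
t6.Δ1 a=1 e=0 c=0 clk=1 b=1 d=0
t6.Δ2 a=0 e=0 c=0 clk=1 b=1 d=0
t6.Δ3 a=0 e=0 c=0 clk=1 b=1 d=1
t6.Δ4 a=0 e=1 c=0 clk=1 b=1 d=1
t7.Δ0 a=0 e=1 c=0 clk=1 b=1 d=1
t7.Δ1 a=0 e=1 c=0 clk=0 b=1 d=1
t8.Δ0 a=0 e=1 c=0 clk=0 b=1 d=1
t8.Δ1 a=0 e=1 c=0 clk=1 b=1 d=1
t8.Δ2 a=1 e=1 c=0 clk=1 b=1 d=1
t8.Δ3 a=1 e=1 c=0 clk=1 b=1 d=0
t8.Δ4 a=1 e=0 c=0 clk=1 b=1 d=0
t9.Δ0 a=1 e=0 c=0 clk=1 b=1 d=0
t9.Δ1 a=1 e=0 c=0 clk=0 b=1 d=0
t10.Δ0 a=1 e=0 c=0 clk=0 b=1 d=0
t10.Δ1 a=1 e=0 c=0 clk=1 b=1 d=0
t10.Δ2 a=0 e=0 c=0 clk=1 b=1 d=0
t10.Δ3 a=0 e=0 c=0 clk=1 b=1 d=1
t10.Δ4 a=0 e=1 c=0 clk=1 b=1 d=1
t11.Δ0 a=0 e=1 c=0 clk=1 b=1 d=1
t11.Δ1 a=0 e=1 c=0 clk=0 b=1 d=1
t12.Δ0 a=0 e=1 c=0 clk=0 b=1 d=1
t12.Δ1 a=0 e=1 c=0 clk=1 b=1 d=1
t12.Δ2 a=1 e=1 c=0 clk=1 b=1 d=1
t12.Δ3 a=1 e=1 c=0 clk=1 b=1 d=0
t12.Δ4 a=1 e=0 c=0 clk=1 b=1 d=0
t13.Δ0 a=1 e=0 c=0 clk=1 b=1 d=0
t13.Δ1 a=1 e=0 c=0 clk=0 b=1 d=0
t14.Δ0 a=1 e=0 c=0 clk=0 b=1 d=0
t14.Δ1 a=1 e=0 c=0 clk=1 b=1 d=0
t14.Δ2 a=0 e=0 c=0 clk=1 b=1 d=0
t14.Δ3 a=0 e=0 c=0 clk=1 b=1 d=1
t14.Δ4 a=0 e=1 c=0 clk=1 b=1 d=1
t15.Δ0 a=0 e=1 c=0 clk=1 b=1 d=1
t15.Δ1 a=0 e=1 c=0 clk=0 b=1 d=1

1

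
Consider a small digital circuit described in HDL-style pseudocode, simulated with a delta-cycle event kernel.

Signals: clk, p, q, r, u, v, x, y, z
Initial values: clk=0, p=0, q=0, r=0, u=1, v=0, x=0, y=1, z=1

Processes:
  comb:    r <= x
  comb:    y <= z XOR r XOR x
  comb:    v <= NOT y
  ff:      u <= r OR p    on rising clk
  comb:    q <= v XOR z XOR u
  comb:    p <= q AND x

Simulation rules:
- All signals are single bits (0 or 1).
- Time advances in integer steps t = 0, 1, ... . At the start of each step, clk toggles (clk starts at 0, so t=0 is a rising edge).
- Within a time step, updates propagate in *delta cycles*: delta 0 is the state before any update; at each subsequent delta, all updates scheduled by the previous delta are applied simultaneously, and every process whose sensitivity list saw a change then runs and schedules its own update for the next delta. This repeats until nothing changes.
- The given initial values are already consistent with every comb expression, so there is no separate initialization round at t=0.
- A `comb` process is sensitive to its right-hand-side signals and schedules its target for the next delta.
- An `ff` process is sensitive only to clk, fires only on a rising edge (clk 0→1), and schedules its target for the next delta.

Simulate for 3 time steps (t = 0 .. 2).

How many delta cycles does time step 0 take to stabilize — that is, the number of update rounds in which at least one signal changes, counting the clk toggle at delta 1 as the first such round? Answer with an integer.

t=0 Δ0: p=0 z=1 v=0 x=0 y=1 clk=0 u=1 r=0 q=0
  Δ1: clk:0→1
  Δ2: u:1→0
  Δ3: q:0→1
  (3Δ to stable)
t=1 Δ0: p=0 z=1 v=0 x=0 y=1 clk=1 u=0 r=0 q=1
  Δ1: clk:1→0
  (1Δ to stable)
t=2 Δ0: p=0 z=1 v=0 x=0 y=1 clk=0 u=0 r=0 q=1
  Δ1: clk:0→1
  (1Δ to stable)

3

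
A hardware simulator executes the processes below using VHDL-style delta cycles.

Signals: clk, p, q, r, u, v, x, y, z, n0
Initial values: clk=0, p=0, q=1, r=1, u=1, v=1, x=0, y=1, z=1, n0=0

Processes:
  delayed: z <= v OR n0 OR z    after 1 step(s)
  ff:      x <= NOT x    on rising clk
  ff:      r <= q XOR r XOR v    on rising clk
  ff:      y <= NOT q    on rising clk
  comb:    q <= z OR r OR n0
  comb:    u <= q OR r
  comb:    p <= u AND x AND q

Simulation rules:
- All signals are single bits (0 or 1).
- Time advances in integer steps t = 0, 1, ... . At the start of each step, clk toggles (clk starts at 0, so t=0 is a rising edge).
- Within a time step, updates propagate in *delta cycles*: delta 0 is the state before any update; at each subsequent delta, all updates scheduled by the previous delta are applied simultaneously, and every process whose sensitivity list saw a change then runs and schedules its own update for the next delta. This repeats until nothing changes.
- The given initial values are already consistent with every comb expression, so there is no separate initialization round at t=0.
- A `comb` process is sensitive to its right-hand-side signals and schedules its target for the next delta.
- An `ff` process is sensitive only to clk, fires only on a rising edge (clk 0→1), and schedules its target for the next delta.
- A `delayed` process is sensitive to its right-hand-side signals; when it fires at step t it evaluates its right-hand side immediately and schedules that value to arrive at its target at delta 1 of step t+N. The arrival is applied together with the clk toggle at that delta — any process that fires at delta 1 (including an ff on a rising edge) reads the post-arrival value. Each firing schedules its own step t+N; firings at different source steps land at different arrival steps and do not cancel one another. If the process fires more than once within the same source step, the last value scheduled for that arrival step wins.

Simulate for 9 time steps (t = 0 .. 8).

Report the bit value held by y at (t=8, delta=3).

t0.Δ0 clk=0 z=1 p=0 x=0 u=1 y=1 q=1 n0=0 r=1 v=1
t0.Δ1 clk=1 z=1 p=0 x=0 u=1 y=1 q=1 n0=0 r=1 v=1
t0.Δ2 clk=1 z=1 p=0 x=1 u=1 y=0 q=1 n0=0 r=1 v=1
t0.Δ3 clk=1 z=1 p=1 x=1 u=1 y=0 q=1 n0=0 r=1 v=1
t1.Δ0 clk=1 z=1 p=1 x=1 u=1 y=0 q=1 n0=0 r=1 v=1
t1.Δ1 clk=0 z=1 p=1 x=1 u=1 y=0 q=1 n0=0 r=1 v=1
t2.Δ0 clk=0 z=1 p=1 x=1 u=1 y=0 q=1 n0=0 r=1 v=1
t2.Δ1 clk=1 z=1 p=1 x=1 u=1 y=0 q=1 n0=0 r=1 v=1
t2.Δ2 clk=1 z=1 p=1 x=0 u=1 y=0 q=1 n0=0 r=1 v=1
t2.Δ3 clk=1 z=1 p=0 x=0 u=1 y=0 q=1 n0=0 r=1 v=1
t3.Δ0 clk=1 z=1 p=0 x=0 u=1 y=0 q=1 n0=0 r=1 v=1
t3.Δ1 clk=0 z=1 p=0 x=0 u=1 y=0 q=1 n0=0 r=1 v=1
t4.Δ0 clk=0 z=1 p=0 x=0 u=1 y=0 q=1 n0=0 r=1 v=1
t4.Δ1 clk=1 z=1 p=0 x=0 u=1 y=0 q=1 n0=0 r=1 v=1
t4.Δ2 clk=1 z=1 p=0 x=1 u=1 y=0 q=1 n0=0 r=1 v=1
t4.Δ3 clk=1 z=1 p=1 x=1 u=1 y=0 q=1 n0=0 r=1 v=1
t5.Δ0 clk=1 z=1 p=1 x=1 u=1 y=0 q=1 n0=0 r=1 v=1
t5.Δ1 clk=0 z=1 p=1 x=1 u=1 y=0 q=1 n0=0 r=1 v=1
t6.Δ0 clk=0 z=1 p=1 x=1 u=1 y=0 q=1 n0=0 r=1 v=1
t6.Δ1 clk=1 z=1 p=1 x=1 u=1 y=0 q=1 n0=0 r=1 v=1
t6.Δ2 clk=1 z=1 p=1 x=0 u=1 y=0 q=1 n0=0 r=1 v=1
t6.Δ3 clk=1 z=1 p=0 x=0 u=1 y=0 q=1 n0=0 r=1 v=1
t7.Δ0 clk=1 z=1 p=0 x=0 u=1 y=0 q=1 n0=0 r=1 v=1
t7.Δ1 clk=0 z=1 p=0 x=0 u=1 y=0 q=1 n0=0 r=1 v=1
t8.Δ0 clk=0 z=1 p=0 x=0 u=1 y=0 q=1 n0=0 r=1 v=1
t8.Δ1 clk=1 z=1 p=0 x=0 u=1 y=0 q=1 n0=0 r=1 v=1
t8.Δ2 clk=1 z=1 p=0 x=1 u=1 y=0 q=1 n0=0 r=1 v=1
t8.Δ3 clk=1 z=1 p=1 x=1 u=1 y=0 q=1 n0=0 r=1 v=1

0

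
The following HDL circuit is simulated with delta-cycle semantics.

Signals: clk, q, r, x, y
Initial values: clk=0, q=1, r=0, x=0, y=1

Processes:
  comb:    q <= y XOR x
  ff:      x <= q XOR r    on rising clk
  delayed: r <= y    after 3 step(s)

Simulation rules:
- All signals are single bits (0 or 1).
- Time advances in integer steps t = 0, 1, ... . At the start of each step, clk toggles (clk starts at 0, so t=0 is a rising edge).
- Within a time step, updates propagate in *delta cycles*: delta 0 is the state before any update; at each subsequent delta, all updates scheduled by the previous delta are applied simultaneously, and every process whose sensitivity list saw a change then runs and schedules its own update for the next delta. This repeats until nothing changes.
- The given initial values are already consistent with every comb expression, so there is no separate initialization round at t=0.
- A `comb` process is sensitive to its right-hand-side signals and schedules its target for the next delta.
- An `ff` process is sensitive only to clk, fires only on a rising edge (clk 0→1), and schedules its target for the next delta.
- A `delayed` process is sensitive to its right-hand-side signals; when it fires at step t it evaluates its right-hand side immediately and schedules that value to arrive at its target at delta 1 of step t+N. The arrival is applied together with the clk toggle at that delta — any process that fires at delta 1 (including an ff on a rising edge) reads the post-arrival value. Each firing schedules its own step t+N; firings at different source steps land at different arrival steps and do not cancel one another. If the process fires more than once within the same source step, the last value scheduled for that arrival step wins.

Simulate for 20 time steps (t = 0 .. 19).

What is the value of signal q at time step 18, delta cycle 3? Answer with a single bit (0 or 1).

t0.Δ0 x=0 clk=0 y=1 q=1 r=0
t0.Δ1 x=0 clk=1 y=1 q=1 r=0
t0.Δ2 x=1 clk=1 y=1 q=1 r=0
t0.Δ3 x=1 clk=1 y=1 q=0 r=0
t1.Δ0 x=1 clk=1 y=1 q=0 r=0
t1.Δ1 x=1 clk=0 y=1 q=0 r=0
t2.Δ0 x=1 clk=0 y=1 q=0 r=0
t2.Δ1 x=1 clk=1 y=1 q=0 r=0
t2.Δ2 x=0 clk=1 y=1 q=0 r=0
t2.Δ3 x=0 clk=1 y=1 q=1 r=0
t3.Δ0 x=0 clk=1 y=1 q=1 r=0
t3.Δ1 x=0 clk=0 y=1 q=1 r=0
t4.Δ0 x=0 clk=0 y=1 q=1 r=0
t4.Δ1 x=0 clk=1 y=1 q=1 r=0
t4.Δ2 x=1 clk=1 y=1 q=1 r=0
t4.Δ3 x=1 clk=1 y=1 q=0 r=0
t5.Δ0 x=1 clk=1 y=1 q=0 r=0
t5.Δ1 x=1 clk=0 y=1 q=0 r=0
t6.Δ0 x=1 clk=0 y=1 q=0 r=0
t6.Δ1 x=1 clk=1 y=1 q=0 r=0
t6.Δ2 x=0 clk=1 y=1 q=0 r=0
t6.Δ3 x=0 clk=1 y=1 q=1 r=0
t7.Δ0 x=0 clk=1 y=1 q=1 r=0
t7.Δ1 x=0 clk=0 y=1 q=1 r=0
t8.Δ0 x=0 clk=0 y=1 q=1 r=0
t8.Δ1 x=0 clk=1 y=1 q=1 r=0
t8.Δ2 x=1 clk=1 y=1 q=1 r=0
t8.Δ3 x=1 clk=1 y=1 q=0 r=0
t9.Δ0 x=1 clk=1 y=1 q=0 r=0
t9.Δ1 x=1 clk=0 y=1 q=0 r=0
t10.Δ0 x=1 clk=0 y=1 q=0 r=0
t10.Δ1 x=1 clk=1 y=1 q=0 r=0
t10.Δ2 x=0 clk=1 y=1 q=0 r=0
t10.Δ3 x=0 clk=1 y=1 q=1 r=0
t11.Δ0 x=0 clk=1 y=1 q=1 r=0
t11.Δ1 x=0 clk=0 y=1 q=1 r=0
t12.Δ0 x=0 clk=0 y=1 q=1 r=0
t12.Δ1 x=0 clk=1 y=1 q=1 r=0
t12.Δ2 x=1 clk=1 y=1 q=1 r=0
t12.Δ3 x=1 clk=1 y=1 q=0 r=0
t13.Δ0 x=1 clk=1 y=1 q=0 r=0
t13.Δ1 x=1 clk=0 y=1 q=0 r=0
t14.Δ0 x=1 clk=0 y=1 q=0 r=0
t14.Δ1 x=1 clk=1 y=1 q=0 r=0
t14.Δ2 x=0 clk=1 y=1 q=0 r=0
t14.Δ3 x=0 clk=1 y=1 q=1 r=0
t15.Δ0 x=0 clk=1 y=1 q=1 r=0
t15.Δ1 x=0 clk=0 y=1 q=1 r=0
t16.Δ0 x=0 clk=0 y=1 q=1 r=0
t16.Δ1 x=0 clk=1 y=1 q=1 r=0
t16.Δ2 x=1 clk=1 y=1 q=1 r=0
t16.Δ3 x=1 clk=1 y=1 q=0 r=0
t17.Δ0 x=1 clk=1 y=1 q=0 r=0
t17.Δ1 x=1 clk=0 y=1 q=0 r=0
t18.Δ0 x=1 clk=0 y=1 q=0 r=0
t18.Δ1 x=1 clk=1 y=1 q=0 r=0
t18.Δ2 x=0 clk=1 y=1 q=0 r=0
t18.Δ3 x=0 clk=1 y=1 q=1 r=0
t19.Δ0 x=0 clk=1 y=1 q=1 r=0
t19.Δ1 x=0 clk=0 y=1 q=1 r=0

1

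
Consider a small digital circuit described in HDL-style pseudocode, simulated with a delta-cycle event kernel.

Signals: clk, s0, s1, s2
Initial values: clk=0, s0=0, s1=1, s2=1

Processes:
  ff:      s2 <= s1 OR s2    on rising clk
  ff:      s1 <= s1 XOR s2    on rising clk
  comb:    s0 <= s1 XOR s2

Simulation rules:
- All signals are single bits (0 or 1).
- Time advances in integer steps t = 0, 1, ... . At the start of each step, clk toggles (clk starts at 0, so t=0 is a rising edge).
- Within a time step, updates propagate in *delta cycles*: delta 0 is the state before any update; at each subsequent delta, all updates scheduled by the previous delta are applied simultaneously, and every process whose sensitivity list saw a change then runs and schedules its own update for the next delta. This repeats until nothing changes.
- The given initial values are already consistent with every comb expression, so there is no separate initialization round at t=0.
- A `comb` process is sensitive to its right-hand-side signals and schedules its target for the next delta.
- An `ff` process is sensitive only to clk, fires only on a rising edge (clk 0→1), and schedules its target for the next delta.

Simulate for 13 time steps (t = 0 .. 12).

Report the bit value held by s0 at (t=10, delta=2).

[bits: s2,s0,s1,clk]
t=0: Δ0=1010 Δ1=1011 Δ2=1001 Δ3=1101 | 3Δ
t=1: Δ0=1101 Δ1=1100 | 1Δ
t=2: Δ0=1100 Δ1=1101 Δ2=1111 Δ3=1011 | 3Δ
t=3: Δ0=1011 Δ1=1010 | 1Δ
t=4: Δ0=1010 Δ1=1011 Δ2=1001 Δ3=1101 | 3Δ
t=5: Δ0=1101 Δ1=1100 | 1Δ
t=6: Δ0=1100 Δ1=1101 Δ2=1111 Δ3=1011 | 3Δ
t=7: Δ0=1011 Δ1=1010 | 1Δ
t=8: Δ0=1010 Δ1=1011 Δ2=1001 Δ3=1101 | 3Δ
t=9: Δ0=1101 Δ1=1100 | 1Δ
t=10: Δ0=1100 Δ1=1101 Δ2=1111 Δ3=1011 | 3Δ
t=11: Δ0=1011 Δ1=1010 | 1Δ
t=12: Δ0=1010 Δ1=1011 Δ2=1001 Δ3=1101 | 3Δ

1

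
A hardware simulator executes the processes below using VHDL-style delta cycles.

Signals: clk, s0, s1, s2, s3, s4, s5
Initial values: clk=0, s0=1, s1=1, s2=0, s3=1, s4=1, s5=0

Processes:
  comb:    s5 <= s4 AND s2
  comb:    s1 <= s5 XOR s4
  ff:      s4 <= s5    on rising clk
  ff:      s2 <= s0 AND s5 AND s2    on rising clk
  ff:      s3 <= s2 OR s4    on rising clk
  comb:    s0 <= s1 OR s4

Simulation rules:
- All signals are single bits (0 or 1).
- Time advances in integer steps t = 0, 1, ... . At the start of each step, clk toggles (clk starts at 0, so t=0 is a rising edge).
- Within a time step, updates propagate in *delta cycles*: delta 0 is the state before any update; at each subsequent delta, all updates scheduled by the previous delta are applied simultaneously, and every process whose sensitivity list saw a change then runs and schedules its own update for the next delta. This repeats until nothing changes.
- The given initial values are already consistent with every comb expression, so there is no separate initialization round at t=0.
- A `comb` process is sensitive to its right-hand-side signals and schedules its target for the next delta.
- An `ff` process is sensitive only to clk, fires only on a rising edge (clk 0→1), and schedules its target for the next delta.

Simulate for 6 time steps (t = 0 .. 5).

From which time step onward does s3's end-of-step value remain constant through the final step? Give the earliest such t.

2

t0.Δ0 clk=0 s4=1 s5=0 s2=0 s0=1 s1=1 s3=1
t0.Δ1 clk=1 s4=1 s5=0 s2=0 s0=1 s1=1 s3=1
t0.Δ2 clk=1 s4=0 s5=0 s2=0 s0=1 s1=1 s3=1
t0.Δ3 clk=1 s4=0 s5=0 s2=0 s0=1 s1=0 s3=1
t0.Δ4 clk=1 s4=0 s5=0 s2=0 s0=0 s1=0 s3=1
t1.Δ0 clk=1 s4=0 s5=0 s2=0 s0=0 s1=0 s3=1
t1.Δ1 clk=0 s4=0 s5=0 s2=0 s0=0 s1=0 s3=1
t2.Δ0 clk=0 s4=0 s5=0 s2=0 s0=0 s1=0 s3=1
t2.Δ1 clk=1 s4=0 s5=0 s2=0 s0=0 s1=0 s3=1
t2.Δ2 clk=1 s4=0 s5=0 s2=0 s0=0 s1=0 s3=0
t3.Δ0 clk=1 s4=0 s5=0 s2=0 s0=0 s1=0 s3=0
t3.Δ1 clk=0 s4=0 s5=0 s2=0 s0=0 s1=0 s3=0
t4.Δ0 clk=0 s4=0 s5=0 s2=0 s0=0 s1=0 s3=0
t4.Δ1 clk=1 s4=0 s5=0 s2=0 s0=0 s1=0 s3=0
t5.Δ0 clk=1 s4=0 s5=0 s2=0 s0=0 s1=0 s3=0
t5.Δ1 clk=0 s4=0 s5=0 s2=0 s0=0 s1=0 s3=0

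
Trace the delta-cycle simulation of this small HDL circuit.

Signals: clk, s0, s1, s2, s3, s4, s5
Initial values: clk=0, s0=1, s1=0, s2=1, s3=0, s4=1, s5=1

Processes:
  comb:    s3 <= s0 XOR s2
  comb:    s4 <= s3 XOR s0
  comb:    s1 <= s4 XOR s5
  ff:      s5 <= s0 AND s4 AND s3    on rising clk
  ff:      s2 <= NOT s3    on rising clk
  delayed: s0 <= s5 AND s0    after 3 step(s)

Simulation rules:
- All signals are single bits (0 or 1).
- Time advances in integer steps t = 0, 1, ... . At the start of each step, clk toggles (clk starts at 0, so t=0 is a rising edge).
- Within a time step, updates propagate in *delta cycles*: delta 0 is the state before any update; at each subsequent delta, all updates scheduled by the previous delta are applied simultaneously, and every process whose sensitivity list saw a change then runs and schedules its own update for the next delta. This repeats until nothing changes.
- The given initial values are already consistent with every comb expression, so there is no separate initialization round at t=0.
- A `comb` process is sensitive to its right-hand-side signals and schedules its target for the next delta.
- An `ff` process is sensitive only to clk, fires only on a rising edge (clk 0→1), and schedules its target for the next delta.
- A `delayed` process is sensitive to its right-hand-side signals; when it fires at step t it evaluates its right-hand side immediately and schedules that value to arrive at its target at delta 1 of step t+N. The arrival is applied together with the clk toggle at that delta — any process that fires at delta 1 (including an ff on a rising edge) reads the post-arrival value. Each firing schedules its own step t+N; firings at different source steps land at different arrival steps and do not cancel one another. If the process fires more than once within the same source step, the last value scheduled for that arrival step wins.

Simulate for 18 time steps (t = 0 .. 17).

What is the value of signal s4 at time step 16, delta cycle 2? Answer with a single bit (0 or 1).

t0.Δ0 s0=1 clk=0 s1=0 s3=0 s5=1 s4=1 s2=1
t0.Δ1 s0=1 clk=1 s1=0 s3=0 s5=1 s4=1 s2=1
t0.Δ2 s0=1 clk=1 s1=0 s3=0 s5=0 s4=1 s2=1
t0.Δ3 s0=1 clk=1 s1=1 s3=0 s5=0 s4=1 s2=1
t1.Δ0 s0=1 clk=1 s1=1 s3=0 s5=0 s4=1 s2=1
t1.Δ1 s0=1 clk=0 s1=1 s3=0 s5=0 s4=1 s2=1
t2.Δ0 s0=1 clk=0 s1=1 s3=0 s5=0 s4=1 s2=1
t2.Δ1 s0=1 clk=1 s1=1 s3=0 s5=0 s4=1 s2=1
t3.Δ0 s0=1 clk=1 s1=1 s3=0 s5=0 s4=1 s2=1
t3.Δ1 s0=0 clk=0 s1=1 s3=0 s5=0 s4=1 s2=1
t3.Δ2 s0=0 clk=0 s1=1 s3=1 s5=0 s4=0 s2=1
t3.Δ3 s0=0 clk=0 s1=0 s3=1 s5=0 s4=1 s2=1
t3.Δ4 s0=0 clk=0 s1=1 s3=1 s5=0 s4=1 s2=1
t4.Δ0 s0=0 clk=0 s1=1 s3=1 s5=0 s4=1 s2=1
t4.Δ1 s0=0 clk=1 s1=1 s3=1 s5=0 s4=1 s2=1
t4.Δ2 s0=0 clk=1 s1=1 s3=1 s5=0 s4=1 s2=0
t4.Δ3 s0=0 clk=1 s1=1 s3=0 s5=0 s4=1 s2=0
t4.Δ4 s0=0 clk=1 s1=1 s3=0 s5=0 s4=0 s2=0
t4.Δ5 s0=0 clk=1 s1=0 s3=0 s5=0 s4=0 s2=0
t5.Δ0 s0=0 clk=1 s1=0 s3=0 s5=0 s4=0 s2=0
t5.Δ1 s0=0 clk=0 s1=0 s3=0 s5=0 s4=0 s2=0
t6.Δ0 s0=0 clk=0 s1=0 s3=0 s5=0 s4=0 s2=0
t6.Δ1 s0=0 clk=1 s1=0 s3=0 s5=0 s4=0 s2=0
t6.Δ2 s0=0 clk=1 s1=0 s3=0 s5=0 s4=0 s2=1
t6.Δ3 s0=0 clk=1 s1=0 s3=1 s5=0 s4=0 s2=1
t6.Δ4 s0=0 clk=1 s1=0 s3=1 s5=0 s4=1 s2=1
t6.Δ5 s0=0 clk=1 s1=1 s3=1 s5=0 s4=1 s2=1
t7.Δ0 s0=0 clk=1 s1=1 s3=1 s5=0 s4=1 s2=1
t7.Δ1 s0=0 clk=0 s1=1 s3=1 s5=0 s4=1 s2=1
t8.Δ0 s0=0 clk=0 s1=1 s3=1 s5=0 s4=1 s2=1
t8.Δ1 s0=0 clk=1 s1=1 s3=1 s5=0 s4=1 s2=1
t8.Δ2 s0=0 clk=1 s1=1 s3=1 s5=0 s4=1 s2=0
t8.Δ3 s0=0 clk=1 s1=1 s3=0 s5=0 s4=1 s2=0
t8.Δ4 s0=0 clk=1 s1=1 s3=0 s5=0 s4=0 s2=0
t8.Δ5 s0=0 clk=1 s1=0 s3=0 s5=0 s4=0 s2=0
t9.Δ0 s0=0 clk=1 s1=0 s3=0 s5=0 s4=0 s2=0
t9.Δ1 s0=0 clk=0 s1=0 s3=0 s5=0 s4=0 s2=0
t10.Δ0 s0=0 clk=0 s1=0 s3=0 s5=0 s4=0 s2=0
t10.Δ1 s0=0 clk=1 s1=0 s3=0 s5=0 s4=0 s2=0
t10.Δ2 s0=0 clk=1 s1=0 s3=0 s5=0 s4=0 s2=1
t10.Δ3 s0=0 clk=1 s1=0 s3=1 s5=0 s4=0 s2=1
t10.Δ4 s0=0 clk=1 s1=0 s3=1 s5=0 s4=1 s2=1
t10.Δ5 s0=0 clk=1 s1=1 s3=1 s5=0 s4=1 s2=1
t11.Δ0 s0=0 clk=1 s1=1 s3=1 s5=0 s4=1 s2=1
t11.Δ1 s0=0 clk=0 s1=1 s3=1 s5=0 s4=1 s2=1
t12.Δ0 s0=0 clk=0 s1=1 s3=1 s5=0 s4=1 s2=1
t12.Δ1 s0=0 clk=1 s1=1 s3=1 s5=0 s4=1 s2=1
t12.Δ2 s0=0 clk=1 s1=1 s3=1 s5=0 s4=1 s2=0
t12.Δ3 s0=0 clk=1 s1=1 s3=0 s5=0 s4=1 s2=0
t12.Δ4 s0=0 clk=1 s1=1 s3=0 s5=0 s4=0 s2=0
t12.Δ5 s0=0 clk=1 s1=0 s3=0 s5=0 s4=0 s2=0
t13.Δ0 s0=0 clk=1 s1=0 s3=0 s5=0 s4=0 s2=0
t13.Δ1 s0=0 clk=0 s1=0 s3=0 s5=0 s4=0 s2=0
t14.Δ0 s0=0 clk=0 s1=0 s3=0 s5=0 s4=0 s2=0
t14.Δ1 s0=0 clk=1 s1=0 s3=0 s5=0 s4=0 s2=0
t14.Δ2 s0=0 clk=1 s1=0 s3=0 s5=0 s4=0 s2=1
t14.Δ3 s0=0 clk=1 s1=0 s3=1 s5=0 s4=0 s2=1
t14.Δ4 s0=0 clk=1 s1=0 s3=1 s5=0 s4=1 s2=1
t14.Δ5 s0=0 clk=1 s1=1 s3=1 s5=0 s4=1 s2=1
t15.Δ0 s0=0 clk=1 s1=1 s3=1 s5=0 s4=1 s2=1
t15.Δ1 s0=0 clk=0 s1=1 s3=1 s5=0 s4=1 s2=1
t16.Δ0 s0=0 clk=0 s1=1 s3=1 s5=0 s4=1 s2=1
t16.Δ1 s0=0 clk=1 s1=1 s3=1 s5=0 s4=1 s2=1
t16.Δ2 s0=0 clk=1 s1=1 s3=1 s5=0 s4=1 s2=0
t16.Δ3 s0=0 clk=1 s1=1 s3=0 s5=0 s4=1 s2=0
t16.Δ4 s0=0 clk=1 s1=1 s3=0 s5=0 s4=0 s2=0
t16.Δ5 s0=0 clk=1 s1=0 s3=0 s5=0 s4=0 s2=0
t17.Δ0 s0=0 clk=1 s1=0 s3=0 s5=0 s4=0 s2=0
t17.Δ1 s0=0 clk=0 s1=0 s3=0 s5=0 s4=0 s2=0

1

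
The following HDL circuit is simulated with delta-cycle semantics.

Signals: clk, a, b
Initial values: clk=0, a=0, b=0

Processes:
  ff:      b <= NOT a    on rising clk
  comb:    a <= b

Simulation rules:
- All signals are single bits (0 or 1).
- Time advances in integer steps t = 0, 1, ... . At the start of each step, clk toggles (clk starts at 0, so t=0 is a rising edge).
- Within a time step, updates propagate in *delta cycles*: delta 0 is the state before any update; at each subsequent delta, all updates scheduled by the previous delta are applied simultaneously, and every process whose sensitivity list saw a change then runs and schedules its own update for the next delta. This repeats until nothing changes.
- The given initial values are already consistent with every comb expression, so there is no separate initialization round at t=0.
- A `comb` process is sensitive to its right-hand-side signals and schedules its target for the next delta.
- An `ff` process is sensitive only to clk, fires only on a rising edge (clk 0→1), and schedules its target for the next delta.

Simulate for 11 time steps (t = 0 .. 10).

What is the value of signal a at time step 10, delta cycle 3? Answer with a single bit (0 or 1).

0

[bits: a,clk,b]
t=0: Δ0=000 Δ1=010 Δ2=011 Δ3=111 | 3Δ
t=1: Δ0=111 Δ1=101 | 1Δ
t=2: Δ0=101 Δ1=111 Δ2=110 Δ3=010 | 3Δ
t=3: Δ0=010 Δ1=000 | 1Δ
t=4: Δ0=000 Δ1=010 Δ2=011 Δ3=111 | 3Δ
t=5: Δ0=111 Δ1=101 | 1Δ
t=6: Δ0=101 Δ1=111 Δ2=110 Δ3=010 | 3Δ
t=7: Δ0=010 Δ1=000 | 1Δ
t=8: Δ0=000 Δ1=010 Δ2=011 Δ3=111 | 3Δ
t=9: Δ0=111 Δ1=101 | 1Δ
t=10: Δ0=101 Δ1=111 Δ2=110 Δ3=010 | 3Δ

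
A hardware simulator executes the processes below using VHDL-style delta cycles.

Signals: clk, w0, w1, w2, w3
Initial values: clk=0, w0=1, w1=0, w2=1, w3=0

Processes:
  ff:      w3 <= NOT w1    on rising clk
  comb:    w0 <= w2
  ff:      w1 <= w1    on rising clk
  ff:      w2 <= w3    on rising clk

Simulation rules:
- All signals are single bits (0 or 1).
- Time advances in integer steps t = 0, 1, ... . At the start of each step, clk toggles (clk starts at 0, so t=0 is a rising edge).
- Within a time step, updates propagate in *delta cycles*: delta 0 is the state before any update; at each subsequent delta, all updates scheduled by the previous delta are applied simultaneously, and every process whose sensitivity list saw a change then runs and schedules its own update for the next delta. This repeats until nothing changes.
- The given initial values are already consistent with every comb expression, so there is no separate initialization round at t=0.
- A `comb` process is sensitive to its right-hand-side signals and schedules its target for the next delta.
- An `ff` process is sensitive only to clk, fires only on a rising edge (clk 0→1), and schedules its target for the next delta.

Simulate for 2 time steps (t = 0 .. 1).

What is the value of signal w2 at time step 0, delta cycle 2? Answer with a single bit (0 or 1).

0

t0.Δ0 w0=1 clk=0 w3=0 w1=0 w2=1
t0.Δ1 w0=1 clk=1 w3=0 w1=0 w2=1
t0.Δ2 w0=1 clk=1 w3=1 w1=0 w2=0
t0.Δ3 w0=0 clk=1 w3=1 w1=0 w2=0
t1.Δ0 w0=0 clk=1 w3=1 w1=0 w2=0
t1.Δ1 w0=0 clk=0 w3=1 w1=0 w2=0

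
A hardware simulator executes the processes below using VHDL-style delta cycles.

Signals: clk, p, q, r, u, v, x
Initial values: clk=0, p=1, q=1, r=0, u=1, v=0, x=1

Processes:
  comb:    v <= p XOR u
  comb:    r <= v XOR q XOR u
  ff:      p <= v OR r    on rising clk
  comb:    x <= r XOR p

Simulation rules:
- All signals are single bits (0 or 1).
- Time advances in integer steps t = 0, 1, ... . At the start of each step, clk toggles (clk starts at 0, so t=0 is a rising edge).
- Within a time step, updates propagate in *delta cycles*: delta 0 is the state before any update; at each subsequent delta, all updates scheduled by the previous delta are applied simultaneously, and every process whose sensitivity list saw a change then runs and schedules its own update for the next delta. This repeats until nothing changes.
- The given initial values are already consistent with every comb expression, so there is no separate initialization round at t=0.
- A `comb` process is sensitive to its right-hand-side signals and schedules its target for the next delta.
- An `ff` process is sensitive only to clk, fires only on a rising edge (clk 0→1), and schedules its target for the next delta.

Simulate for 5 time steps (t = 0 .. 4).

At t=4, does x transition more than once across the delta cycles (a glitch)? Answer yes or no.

yes

[bits: clk,v,p,r,x,q,u]
t=0: Δ0=0010111 Δ1=1010111 Δ2=1000111 Δ3=1100011 Δ4=1101011 Δ5=1101111 | 5Δ
t=1: Δ0=1101111 Δ1=0101111 | 1Δ
t=2: Δ0=0101111 Δ1=1101111 Δ2=1111111 Δ3=1011011 Δ4=1010011 Δ5=1010111 | 5Δ
t=3: Δ0=1010111 Δ1=0010111 | 1Δ
t=4: Δ0=0010111 Δ1=1010111 Δ2=1000111 Δ3=1100011 Δ4=1101011 Δ5=1101111 | 5Δ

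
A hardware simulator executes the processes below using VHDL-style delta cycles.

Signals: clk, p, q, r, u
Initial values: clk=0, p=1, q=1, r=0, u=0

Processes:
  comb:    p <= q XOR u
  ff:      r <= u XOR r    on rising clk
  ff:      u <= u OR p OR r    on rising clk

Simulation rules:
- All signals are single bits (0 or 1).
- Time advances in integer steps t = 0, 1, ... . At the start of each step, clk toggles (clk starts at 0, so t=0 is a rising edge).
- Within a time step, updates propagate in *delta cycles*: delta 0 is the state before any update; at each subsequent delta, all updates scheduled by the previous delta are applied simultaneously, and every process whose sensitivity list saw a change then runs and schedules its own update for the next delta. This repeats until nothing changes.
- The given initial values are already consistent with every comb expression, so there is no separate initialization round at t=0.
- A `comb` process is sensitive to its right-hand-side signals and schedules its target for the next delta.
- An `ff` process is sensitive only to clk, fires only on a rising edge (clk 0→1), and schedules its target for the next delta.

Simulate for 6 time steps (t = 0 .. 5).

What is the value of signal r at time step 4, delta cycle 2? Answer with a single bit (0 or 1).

t=0 Δ0: r=0 p=1 q=1 clk=0 u=0
  Δ1: clk:0→1
  Δ2: u:0→1
  Δ3: p:1→0
  (3Δ to stable)
t=1 Δ0: r=0 p=0 q=1 clk=1 u=1
  Δ1: clk:1→0
  (1Δ to stable)
t=2 Δ0: r=0 p=0 q=1 clk=0 u=1
  Δ1: clk:0→1
  Δ2: r:0→1
  (2Δ to stable)
t=3 Δ0: r=1 p=0 q=1 clk=1 u=1
  Δ1: clk:1→0
  (1Δ to stable)
t=4 Δ0: r=1 p=0 q=1 clk=0 u=1
  Δ1: clk:0→1
  Δ2: r:1→0
  (2Δ to stable)
t=5 Δ0: r=0 p=0 q=1 clk=1 u=1
  Δ1: clk:1→0
  (1Δ to stable)

0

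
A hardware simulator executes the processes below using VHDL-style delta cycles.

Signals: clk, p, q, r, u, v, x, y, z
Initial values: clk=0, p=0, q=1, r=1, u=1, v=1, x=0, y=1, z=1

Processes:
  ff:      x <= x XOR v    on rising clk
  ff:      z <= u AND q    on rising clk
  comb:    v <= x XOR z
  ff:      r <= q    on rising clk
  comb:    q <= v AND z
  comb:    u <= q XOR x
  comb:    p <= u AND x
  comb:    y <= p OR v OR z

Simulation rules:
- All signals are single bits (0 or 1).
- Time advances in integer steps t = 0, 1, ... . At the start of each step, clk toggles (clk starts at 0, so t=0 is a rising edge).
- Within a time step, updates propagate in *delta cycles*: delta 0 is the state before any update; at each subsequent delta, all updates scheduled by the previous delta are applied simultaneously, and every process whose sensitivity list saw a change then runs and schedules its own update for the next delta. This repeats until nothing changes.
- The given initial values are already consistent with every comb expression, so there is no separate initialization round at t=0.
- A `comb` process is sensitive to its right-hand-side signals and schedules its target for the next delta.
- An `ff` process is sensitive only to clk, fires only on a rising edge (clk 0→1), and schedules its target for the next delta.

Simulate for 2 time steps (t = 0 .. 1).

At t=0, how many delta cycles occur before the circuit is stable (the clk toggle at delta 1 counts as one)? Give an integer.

6

t0.Δ0 u=1 clk=0 q=1 p=0 x=0 y=1 r=1 v=1 z=1
t0.Δ1 u=1 clk=1 q=1 p=0 x=0 y=1 r=1 v=1 z=1
t0.Δ2 u=1 clk=1 q=1 p=0 x=1 y=1 r=1 v=1 z=1
t0.Δ3 u=0 clk=1 q=1 p=1 x=1 y=1 r=1 v=0 z=1
t0.Δ4 u=0 clk=1 q=0 p=0 x=1 y=1 r=1 v=0 z=1
t0.Δ5 u=1 clk=1 q=0 p=0 x=1 y=1 r=1 v=0 z=1
t0.Δ6 u=1 clk=1 q=0 p=1 x=1 y=1 r=1 v=0 z=1
t1.Δ0 u=1 clk=1 q=0 p=1 x=1 y=1 r=1 v=0 z=1
t1.Δ1 u=1 clk=0 q=0 p=1 x=1 y=1 r=1 v=0 z=1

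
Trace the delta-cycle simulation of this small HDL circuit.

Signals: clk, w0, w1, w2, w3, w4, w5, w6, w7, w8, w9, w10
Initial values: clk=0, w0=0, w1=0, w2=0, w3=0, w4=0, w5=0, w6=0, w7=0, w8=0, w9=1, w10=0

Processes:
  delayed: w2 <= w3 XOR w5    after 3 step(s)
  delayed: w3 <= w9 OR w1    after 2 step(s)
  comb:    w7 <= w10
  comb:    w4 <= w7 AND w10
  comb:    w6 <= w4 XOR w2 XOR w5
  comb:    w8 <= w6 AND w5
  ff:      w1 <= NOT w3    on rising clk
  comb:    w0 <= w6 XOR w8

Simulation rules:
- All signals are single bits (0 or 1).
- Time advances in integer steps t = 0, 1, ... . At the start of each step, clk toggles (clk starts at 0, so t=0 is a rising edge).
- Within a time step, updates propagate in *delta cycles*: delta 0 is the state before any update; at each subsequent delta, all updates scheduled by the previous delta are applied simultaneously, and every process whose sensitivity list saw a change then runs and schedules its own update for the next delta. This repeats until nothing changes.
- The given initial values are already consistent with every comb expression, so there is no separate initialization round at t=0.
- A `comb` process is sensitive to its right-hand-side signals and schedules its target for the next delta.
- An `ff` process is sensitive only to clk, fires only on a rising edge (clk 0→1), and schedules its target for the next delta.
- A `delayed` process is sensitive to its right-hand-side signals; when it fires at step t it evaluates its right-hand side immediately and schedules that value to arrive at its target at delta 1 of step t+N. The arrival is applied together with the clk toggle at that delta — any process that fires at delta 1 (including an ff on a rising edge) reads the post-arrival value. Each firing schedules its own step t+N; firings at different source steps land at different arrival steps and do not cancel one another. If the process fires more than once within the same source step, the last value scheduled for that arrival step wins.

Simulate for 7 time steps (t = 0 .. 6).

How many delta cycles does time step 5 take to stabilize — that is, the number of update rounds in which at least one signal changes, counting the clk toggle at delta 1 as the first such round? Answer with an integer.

[bits: w7,w6,w10,w1,w5,w3,w4,w9,w8,clk,w2,w0]
t=0: Δ0=000000010000 Δ1=000000010100 Δ2=000100010100 | 2Δ
t=1: Δ0=000100010100 Δ1=000100010000 | 1Δ
t=2: Δ0=000100010000 Δ1=000101010100 Δ2=000001010100 | 2Δ
t=3: Δ0=000001010100 Δ1=000001010000 | 1Δ
t=4: Δ0=000001010000 Δ1=000001010100 | 1Δ
t=5: Δ0=000001010100 Δ1=000001010010 Δ2=010001010010 Δ3=010001010011 | 3Δ
t=6: Δ0=010001010011 Δ1=010001010111 | 1Δ

3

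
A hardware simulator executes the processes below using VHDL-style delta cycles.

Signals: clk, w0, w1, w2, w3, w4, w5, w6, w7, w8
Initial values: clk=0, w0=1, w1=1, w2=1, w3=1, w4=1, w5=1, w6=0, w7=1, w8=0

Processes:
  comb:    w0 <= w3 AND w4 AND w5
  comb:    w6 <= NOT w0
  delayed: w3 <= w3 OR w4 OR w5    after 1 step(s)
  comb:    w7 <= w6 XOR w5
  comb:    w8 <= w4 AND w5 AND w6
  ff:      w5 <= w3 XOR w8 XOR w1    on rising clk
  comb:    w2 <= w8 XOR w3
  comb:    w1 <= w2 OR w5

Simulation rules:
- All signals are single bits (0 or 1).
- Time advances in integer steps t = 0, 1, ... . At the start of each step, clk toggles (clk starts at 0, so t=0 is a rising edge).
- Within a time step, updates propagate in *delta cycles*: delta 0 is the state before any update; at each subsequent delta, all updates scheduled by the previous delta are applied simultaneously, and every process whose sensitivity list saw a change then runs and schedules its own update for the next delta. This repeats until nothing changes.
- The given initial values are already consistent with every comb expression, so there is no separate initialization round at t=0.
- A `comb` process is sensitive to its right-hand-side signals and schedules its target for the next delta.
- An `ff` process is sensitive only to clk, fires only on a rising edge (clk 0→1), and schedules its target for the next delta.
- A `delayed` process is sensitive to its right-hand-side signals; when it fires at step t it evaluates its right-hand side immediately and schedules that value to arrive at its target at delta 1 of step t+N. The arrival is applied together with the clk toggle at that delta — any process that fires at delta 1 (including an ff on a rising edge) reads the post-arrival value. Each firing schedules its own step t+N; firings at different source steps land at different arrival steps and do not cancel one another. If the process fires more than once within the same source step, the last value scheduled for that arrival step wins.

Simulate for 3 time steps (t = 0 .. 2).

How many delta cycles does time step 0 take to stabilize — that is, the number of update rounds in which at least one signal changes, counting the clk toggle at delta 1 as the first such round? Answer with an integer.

5

t0.Δ0 w2=1 clk=0 w6=0 w1=1 w8=0 w4=1 w7=1 w0=1 w5=1 w3=1
t0.Δ1 w2=1 clk=1 w6=0 w1=1 w8=0 w4=1 w7=1 w0=1 w5=1 w3=1
t0.Δ2 w2=1 clk=1 w6=0 w1=1 w8=0 w4=1 w7=1 w0=1 w5=0 w3=1
t0.Δ3 w2=1 clk=1 w6=0 w1=1 w8=0 w4=1 w7=0 w0=0 w5=0 w3=1
t0.Δ4 w2=1 clk=1 w6=1 w1=1 w8=0 w4=1 w7=0 w0=0 w5=0 w3=1
t0.Δ5 w2=1 clk=1 w6=1 w1=1 w8=0 w4=1 w7=1 w0=0 w5=0 w3=1
t1.Δ0 w2=1 clk=1 w6=1 w1=1 w8=0 w4=1 w7=1 w0=0 w5=0 w3=1
t1.Δ1 w2=1 clk=0 w6=1 w1=1 w8=0 w4=1 w7=1 w0=0 w5=0 w3=1
t2.Δ0 w2=1 clk=0 w6=1 w1=1 w8=0 w4=1 w7=1 w0=0 w5=0 w3=1
t2.Δ1 w2=1 clk=1 w6=1 w1=1 w8=0 w4=1 w7=1 w0=0 w5=0 w3=1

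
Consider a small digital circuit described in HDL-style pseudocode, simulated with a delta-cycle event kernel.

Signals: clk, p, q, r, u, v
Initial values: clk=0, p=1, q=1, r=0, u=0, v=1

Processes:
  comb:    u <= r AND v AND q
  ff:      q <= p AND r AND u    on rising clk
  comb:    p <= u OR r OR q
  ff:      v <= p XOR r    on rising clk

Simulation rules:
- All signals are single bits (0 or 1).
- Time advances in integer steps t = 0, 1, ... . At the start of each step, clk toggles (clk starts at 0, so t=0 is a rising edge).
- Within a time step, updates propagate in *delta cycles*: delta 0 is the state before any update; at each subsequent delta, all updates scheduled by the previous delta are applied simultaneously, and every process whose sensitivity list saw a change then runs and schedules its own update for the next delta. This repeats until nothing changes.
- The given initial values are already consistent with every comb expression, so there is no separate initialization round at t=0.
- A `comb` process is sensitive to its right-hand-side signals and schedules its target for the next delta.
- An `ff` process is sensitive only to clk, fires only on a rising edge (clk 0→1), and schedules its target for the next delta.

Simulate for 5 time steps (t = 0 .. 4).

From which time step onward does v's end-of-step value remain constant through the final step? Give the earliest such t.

2

t0.Δ0 r=0 clk=0 u=0 p=1 q=1 v=1
t0.Δ1 r=0 clk=1 u=0 p=1 q=1 v=1
t0.Δ2 r=0 clk=1 u=0 p=1 q=0 v=1
t0.Δ3 r=0 clk=1 u=0 p=0 q=0 v=1
t1.Δ0 r=0 clk=1 u=0 p=0 q=0 v=1
t1.Δ1 r=0 clk=0 u=0 p=0 q=0 v=1
t2.Δ0 r=0 clk=0 u=0 p=0 q=0 v=1
t2.Δ1 r=0 clk=1 u=0 p=0 q=0 v=1
t2.Δ2 r=0 clk=1 u=0 p=0 q=0 v=0
t3.Δ0 r=0 clk=1 u=0 p=0 q=0 v=0
t3.Δ1 r=0 clk=0 u=0 p=0 q=0 v=0
t4.Δ0 r=0 clk=0 u=0 p=0 q=0 v=0
t4.Δ1 r=0 clk=1 u=0 p=0 q=0 v=0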